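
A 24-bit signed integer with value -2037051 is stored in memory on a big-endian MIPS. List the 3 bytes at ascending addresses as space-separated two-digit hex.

Two's complement of -2037051 in 24 bits: 2037051 = 0x1F153B; invert → 0xE0EAC4; add 1 → 0xE0EAC5.
Split into bytes (most-significant first): E0 EA C5.
Big-endian: lowest address holds the most-significant byte.
So the memory order matches the most-significant-first order: E0 EA C5.

E0 EA C5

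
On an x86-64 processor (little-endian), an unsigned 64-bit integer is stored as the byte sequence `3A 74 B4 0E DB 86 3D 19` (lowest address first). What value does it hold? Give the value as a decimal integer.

Little-endian: lowest address holds the least-significant byte.
Reassemble most-significant byte first: 19 3D 86 DB 0E B4 74 3A → 0x193D86DB0EB4743A.
0x193D86DB0EB4743A = 1818758099930215482.

1818758099930215482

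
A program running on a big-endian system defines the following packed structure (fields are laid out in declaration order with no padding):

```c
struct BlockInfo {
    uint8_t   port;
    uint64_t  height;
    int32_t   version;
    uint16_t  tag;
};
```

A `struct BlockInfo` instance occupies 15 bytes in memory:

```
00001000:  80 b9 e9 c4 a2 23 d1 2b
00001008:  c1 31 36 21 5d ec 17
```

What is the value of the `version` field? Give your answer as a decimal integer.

`version` follows `port` (1 B), `height` (8 B), so it starts at offset 1 + 8 = 9 and occupies 4 bytes.
Bytes at offsets 9..12: 31 36 21 5D.
Big-endian: lowest address holds the most-significant byte.
The bytes are already most-significant first: 0x3136215D.
0x3136215D = 825631069.

825631069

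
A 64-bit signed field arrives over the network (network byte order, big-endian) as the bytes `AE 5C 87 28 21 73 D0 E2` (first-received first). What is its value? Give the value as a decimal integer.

In big-endian order the high byte comes first in memory.
The bytes are already most-significant first: 0xAE5C87282173D0E2.
Top bit is set, so as a signed 64-bit value this is 0xAE5C87282173D0E2 − 2^64 = -5882678406823030558.

-5882678406823030558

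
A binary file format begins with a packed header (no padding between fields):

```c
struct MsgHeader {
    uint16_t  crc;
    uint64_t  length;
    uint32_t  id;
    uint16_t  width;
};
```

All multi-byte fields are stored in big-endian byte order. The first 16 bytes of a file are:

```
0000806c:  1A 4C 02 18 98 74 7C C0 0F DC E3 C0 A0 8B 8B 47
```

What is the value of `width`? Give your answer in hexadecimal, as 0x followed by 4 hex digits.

0x8B47

`width` follows `crc` (2 B), `length` (8 B), `id` (4 B), so it starts at offset 2 + 8 + 4 = 14 and occupies 2 bytes.
Bytes at offsets 14..15: 8B 47.
Big-endian: lowest address holds the most-significant byte.
The bytes are already most-significant first: 0x8B47.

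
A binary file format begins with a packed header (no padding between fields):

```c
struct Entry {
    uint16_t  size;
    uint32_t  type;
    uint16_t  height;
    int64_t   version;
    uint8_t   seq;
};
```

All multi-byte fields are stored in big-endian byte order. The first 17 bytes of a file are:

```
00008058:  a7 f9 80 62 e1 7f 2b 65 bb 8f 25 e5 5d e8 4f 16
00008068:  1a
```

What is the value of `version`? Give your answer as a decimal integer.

-4931681399894159594

`version` follows `size` (2 B), `type` (4 B), `height` (2 B), so it starts at offset 2 + 4 + 2 = 8 and occupies 8 bytes.
Bytes at offsets 8..15: BB 8F 25 E5 5D E8 4F 16.
Big-endian stores the most-significant byte at the lowest address.
The bytes are already most-significant first: 0xBB8F25E55DE84F16.
Top bit is set, so as a signed 64-bit value this is 0xBB8F25E55DE84F16 − 2^64 = -4931681399894159594.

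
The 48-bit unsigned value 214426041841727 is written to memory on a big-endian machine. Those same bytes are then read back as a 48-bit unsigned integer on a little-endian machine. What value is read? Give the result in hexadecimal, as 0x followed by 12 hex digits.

0x3FF80DF404C3

214426041841727 in 48-bit hexadecimal is 0xC304F40DF83F.
Stored big-endian, the bytes at ascending addresses are C3 04 F4 0D F8 3F.
Read back as little-endian, the first byte is least significant, giving 0x3FF80DF404C3.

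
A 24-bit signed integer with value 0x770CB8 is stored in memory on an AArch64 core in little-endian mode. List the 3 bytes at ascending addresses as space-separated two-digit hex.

Split into bytes (most-significant first): 77 0C B8.
Little-endian stores the least-significant byte at the lowest address.
So at ascending addresses the bytes are B8 0C 77.

B8 0C 77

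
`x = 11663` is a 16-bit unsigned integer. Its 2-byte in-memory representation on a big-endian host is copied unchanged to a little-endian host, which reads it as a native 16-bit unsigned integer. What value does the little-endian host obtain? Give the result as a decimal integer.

36653

11663 in 16-bit hexadecimal is 0x2D8F.
Stored big-endian, the bytes at ascending addresses are 2D 8F.
Read back as little-endian, the first byte is least significant, giving 0x8F2D.
0x8F2D = 36653.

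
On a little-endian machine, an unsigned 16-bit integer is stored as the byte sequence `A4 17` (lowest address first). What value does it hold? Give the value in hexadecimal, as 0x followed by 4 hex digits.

0x17A4

Little-endian stores the least-significant byte at the lowest address.
Reassemble most-significant byte first: 17 A4 → 0x17A4.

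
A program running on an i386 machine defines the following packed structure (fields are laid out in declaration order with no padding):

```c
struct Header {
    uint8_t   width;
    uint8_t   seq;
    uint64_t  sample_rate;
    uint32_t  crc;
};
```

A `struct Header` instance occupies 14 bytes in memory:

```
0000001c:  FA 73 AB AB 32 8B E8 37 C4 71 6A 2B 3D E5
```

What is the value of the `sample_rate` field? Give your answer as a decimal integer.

8197738693628439467

`sample_rate` follows `width` (1 B), `seq` (1 B), so it starts at offset 1 + 1 = 2 and occupies 8 bytes.
Bytes at offsets 2..9: AB AB 32 8B E8 37 C4 71.
Little-endian stores the least-significant byte at the lowest address.
Reassemble most-significant byte first: 71 C4 37 E8 8B 32 AB AB → 0x71C437E88B32ABAB.
0x71C437E88B32ABAB = 8197738693628439467.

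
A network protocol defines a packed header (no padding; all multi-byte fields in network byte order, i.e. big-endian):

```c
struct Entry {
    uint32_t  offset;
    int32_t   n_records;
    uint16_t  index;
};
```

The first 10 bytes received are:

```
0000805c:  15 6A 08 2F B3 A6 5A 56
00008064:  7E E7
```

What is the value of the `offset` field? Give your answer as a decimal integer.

359270447

`offset` is the first field, at byte offset 0, occupying 4 bytes.
Bytes at offsets 0..3: 15 6A 08 2F.
Big-endian stores the most-significant byte at the lowest address.
The bytes are already most-significant first: 0x156A082F.
0x156A082F = 359270447.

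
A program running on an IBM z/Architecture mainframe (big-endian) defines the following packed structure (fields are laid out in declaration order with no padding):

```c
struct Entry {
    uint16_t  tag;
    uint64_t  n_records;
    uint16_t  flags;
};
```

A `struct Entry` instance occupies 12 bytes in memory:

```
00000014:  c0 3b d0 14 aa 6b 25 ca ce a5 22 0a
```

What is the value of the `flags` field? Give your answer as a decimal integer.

`flags` follows `tag` (2 B), `n_records` (8 B), so it starts at offset 2 + 8 = 10 and occupies 2 bytes.
Bytes at offsets 10..11: 22 0A.
Big-endian stores the most-significant byte at the lowest address.
The bytes are already most-significant first: 0x220A.
0x220A = 8714.

8714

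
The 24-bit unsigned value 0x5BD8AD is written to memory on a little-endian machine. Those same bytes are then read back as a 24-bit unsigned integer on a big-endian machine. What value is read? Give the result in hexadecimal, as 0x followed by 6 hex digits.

Stored little-endian, the bytes at ascending addresses are AD D8 5B.
Read back as big-endian, the last byte is least significant, giving 0xADD85B.

0xADD85B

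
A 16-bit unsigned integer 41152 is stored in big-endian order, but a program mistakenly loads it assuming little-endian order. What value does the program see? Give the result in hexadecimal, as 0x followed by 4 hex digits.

41152 in 16-bit hexadecimal is 0xA0C0.
Stored big-endian, the bytes at ascending addresses are A0 C0.
Read back as little-endian, the first byte is least significant, giving 0xC0A0.

0xC0A0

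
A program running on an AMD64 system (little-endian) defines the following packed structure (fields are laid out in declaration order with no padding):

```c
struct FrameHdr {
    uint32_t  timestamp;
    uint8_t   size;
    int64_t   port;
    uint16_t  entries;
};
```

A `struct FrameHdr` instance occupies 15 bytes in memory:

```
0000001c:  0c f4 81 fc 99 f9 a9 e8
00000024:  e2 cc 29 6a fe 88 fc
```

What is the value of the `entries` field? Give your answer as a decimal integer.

`entries` follows `timestamp` (4 B), `size` (1 B), `port` (8 B), so it starts at offset 4 + 1 + 8 = 13 and occupies 2 bytes.
Bytes at offsets 13..14: 88 FC.
Little-endian: lowest address holds the least-significant byte.
Reassemble most-significant byte first: FC 88 → 0xFC88.
0xFC88 = 64648.

64648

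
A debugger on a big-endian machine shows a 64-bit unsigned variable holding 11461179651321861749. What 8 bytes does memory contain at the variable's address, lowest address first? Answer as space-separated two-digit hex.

11461179651321861749 in hexadecimal, padded to 64 bits, is 0x9F0E4A2B3FF99675.
Split into bytes (most-significant first): 9F 0E 4A 2B 3F F9 96 75.
In big-endian order the high byte comes first in memory.
So the memory order matches the most-significant-first order: 9F 0E 4A 2B 3F F9 96 75.

9F 0E 4A 2B 3F F9 96 75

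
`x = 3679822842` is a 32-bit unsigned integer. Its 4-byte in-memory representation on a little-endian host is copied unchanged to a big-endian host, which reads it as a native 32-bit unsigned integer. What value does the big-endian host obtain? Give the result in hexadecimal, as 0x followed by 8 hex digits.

0xFAA355DB

3679822842 in 32-bit hexadecimal is 0xDB55A3FA.
Stored little-endian, the bytes at ascending addresses are FA A3 55 DB.
Read back as big-endian, the last byte is least significant, giving 0xFAA355DB.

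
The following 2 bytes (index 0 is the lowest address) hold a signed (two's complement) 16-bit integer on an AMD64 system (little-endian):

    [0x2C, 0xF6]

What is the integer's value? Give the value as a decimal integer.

-2516

Little-endian: lowest address holds the least-significant byte.
Reassemble most-significant byte first: F6 2C → 0xF62C.
Top bit is set, so as a signed 16-bit value this is 0xF62C − 2^16 = -2516.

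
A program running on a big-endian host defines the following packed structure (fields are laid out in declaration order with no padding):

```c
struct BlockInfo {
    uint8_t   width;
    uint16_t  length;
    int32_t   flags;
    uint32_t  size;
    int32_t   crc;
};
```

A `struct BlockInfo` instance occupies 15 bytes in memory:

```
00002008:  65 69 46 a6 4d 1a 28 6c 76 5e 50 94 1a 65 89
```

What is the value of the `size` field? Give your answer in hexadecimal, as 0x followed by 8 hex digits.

0x6C765E50

`size` follows `width` (1 B), `length` (2 B), `flags` (4 B), so it starts at offset 1 + 2 + 4 = 7 and occupies 4 bytes.
Bytes at offsets 7..10: 6C 76 5E 50.
Big-endian: lowest address holds the most-significant byte.
The bytes are already most-significant first: 0x6C765E50.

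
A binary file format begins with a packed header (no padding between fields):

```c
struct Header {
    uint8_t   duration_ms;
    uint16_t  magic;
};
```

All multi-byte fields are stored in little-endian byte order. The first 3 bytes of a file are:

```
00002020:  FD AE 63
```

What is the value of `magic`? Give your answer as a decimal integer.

25518

`magic` follows `duration_ms` (1 byte), so it starts at byte offset 1 and occupies 2 bytes.
Bytes at offsets 1..2: AE 63.
Little-endian stores the least-significant byte at the lowest address.
Reassemble most-significant byte first: 63 AE → 0x63AE.
0x63AE = 25518.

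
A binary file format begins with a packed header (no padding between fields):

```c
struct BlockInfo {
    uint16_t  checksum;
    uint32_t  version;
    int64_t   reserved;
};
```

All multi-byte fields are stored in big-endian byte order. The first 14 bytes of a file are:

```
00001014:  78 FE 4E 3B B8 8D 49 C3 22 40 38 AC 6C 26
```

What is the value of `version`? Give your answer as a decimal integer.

1312536717

`version` follows `checksum` (2 bytes), so it starts at byte offset 2 and occupies 4 bytes.
Bytes at offsets 2..5: 4E 3B B8 8D.
Big-endian: lowest address holds the most-significant byte.
The bytes are already most-significant first: 0x4E3BB88D.
0x4E3BB88D = 1312536717.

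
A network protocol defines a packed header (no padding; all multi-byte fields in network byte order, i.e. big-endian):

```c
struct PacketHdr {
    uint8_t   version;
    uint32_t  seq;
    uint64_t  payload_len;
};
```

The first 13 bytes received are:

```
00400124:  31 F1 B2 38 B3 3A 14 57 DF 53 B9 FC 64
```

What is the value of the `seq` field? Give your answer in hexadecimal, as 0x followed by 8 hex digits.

`seq` follows `version` (1 byte), so it starts at byte offset 1 and occupies 4 bytes.
Bytes at offsets 1..4: F1 B2 38 B3.
Big-endian: lowest address holds the most-significant byte.
The bytes are already most-significant first: 0xF1B238B3.

0xF1B238B3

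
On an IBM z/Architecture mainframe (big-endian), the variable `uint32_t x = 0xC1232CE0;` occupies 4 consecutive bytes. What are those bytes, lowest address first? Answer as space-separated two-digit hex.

Split into bytes (most-significant first): C1 23 2C E0.
Big-endian: lowest address holds the most-significant byte.
So the memory order matches the most-significant-first order: C1 23 2C E0.

C1 23 2C E0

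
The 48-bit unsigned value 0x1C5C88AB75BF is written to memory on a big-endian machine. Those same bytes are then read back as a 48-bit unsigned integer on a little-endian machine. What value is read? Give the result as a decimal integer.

210512109919260

Stored big-endian, the bytes at ascending addresses are 1C 5C 88 AB 75 BF.
Read back as little-endian, the first byte is least significant, giving 0xBF75AB885C1C.
0xBF75AB885C1C = 210512109919260.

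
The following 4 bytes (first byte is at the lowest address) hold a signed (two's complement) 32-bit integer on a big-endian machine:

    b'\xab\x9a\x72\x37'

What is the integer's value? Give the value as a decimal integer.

Big-endian stores the most-significant byte at the lowest address.
The bytes are already most-significant first: 0xAB9A7237.
Top bit is set, so as a signed 32-bit value this is 0xAB9A7237 − 2^32 = -1415941577.

-1415941577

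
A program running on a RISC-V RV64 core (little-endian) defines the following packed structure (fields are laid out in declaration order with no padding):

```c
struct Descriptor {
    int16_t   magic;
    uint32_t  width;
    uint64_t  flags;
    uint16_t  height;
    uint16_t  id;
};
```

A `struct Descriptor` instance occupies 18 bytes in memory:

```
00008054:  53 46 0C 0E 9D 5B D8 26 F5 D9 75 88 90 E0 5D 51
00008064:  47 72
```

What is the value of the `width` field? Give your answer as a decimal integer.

`width` follows `magic` (2 bytes), so it starts at byte offset 2 and occupies 4 bytes.
Bytes at offsets 2..5: 0C 0E 9D 5B.
Little-endian: lowest address holds the least-significant byte.
Reassemble most-significant byte first: 5B 9D 0E 0C → 0x5B9D0E0C.
0x5B9D0E0C = 1537019404.

1537019404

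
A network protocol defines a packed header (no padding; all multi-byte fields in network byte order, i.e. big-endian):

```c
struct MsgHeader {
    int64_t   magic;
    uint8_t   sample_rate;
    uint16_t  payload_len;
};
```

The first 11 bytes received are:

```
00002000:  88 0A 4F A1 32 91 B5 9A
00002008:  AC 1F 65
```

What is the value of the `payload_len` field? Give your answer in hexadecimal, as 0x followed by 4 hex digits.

0x1F65

`payload_len` follows `magic` (8 B), `sample_rate` (1 B), so it starts at offset 8 + 1 = 9 and occupies 2 bytes.
Bytes at offsets 9..10: 1F 65.
Big-endian: lowest address holds the most-significant byte.
The bytes are already most-significant first: 0x1F65.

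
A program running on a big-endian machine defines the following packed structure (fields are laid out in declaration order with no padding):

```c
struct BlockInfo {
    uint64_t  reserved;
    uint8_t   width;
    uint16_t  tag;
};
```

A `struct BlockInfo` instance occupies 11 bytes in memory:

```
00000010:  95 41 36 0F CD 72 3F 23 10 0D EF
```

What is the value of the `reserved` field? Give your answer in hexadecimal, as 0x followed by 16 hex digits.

0x9541360FCD723F23

`reserved` is the first field, at byte offset 0, occupying 8 bytes.
Bytes at offsets 0..7: 95 41 36 0F CD 72 3F 23.
Big-endian: lowest address holds the most-significant byte.
The bytes are already most-significant first: 0x9541360FCD723F23.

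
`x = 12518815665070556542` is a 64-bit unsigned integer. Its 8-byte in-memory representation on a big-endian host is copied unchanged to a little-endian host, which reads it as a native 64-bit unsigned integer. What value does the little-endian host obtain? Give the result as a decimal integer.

12518815665070556542 in 64-bit hexadecimal is 0xADBBC4851520457E.
Stored big-endian, the bytes at ascending addresses are AD BB C4 85 15 20 45 7E.
Read back as little-endian, the first byte is least significant, giving 0x7E45201585C4BBAD.
0x7E45201585C4BBAD = 9098713898982620077.

9098713898982620077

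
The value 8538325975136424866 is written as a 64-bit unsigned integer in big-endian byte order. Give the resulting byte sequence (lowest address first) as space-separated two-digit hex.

8538325975136424866 in hexadecimal, padded to 64 bits, is 0x767E3A3C847F53A2.
Split into bytes (most-significant first): 76 7E 3A 3C 84 7F 53 A2.
Big-endian: lowest address holds the most-significant byte.
So the memory order matches the most-significant-first order: 76 7E 3A 3C 84 7F 53 A2.

76 7E 3A 3C 84 7F 53 A2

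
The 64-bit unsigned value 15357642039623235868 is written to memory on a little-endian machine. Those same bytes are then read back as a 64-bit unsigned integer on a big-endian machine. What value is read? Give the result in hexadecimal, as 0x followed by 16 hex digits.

0x1C395917114E21D5

15357642039623235868 in 64-bit hexadecimal is 0xD5214E111759391C.
Stored little-endian, the bytes at ascending addresses are 1C 39 59 17 11 4E 21 D5.
Read back as big-endian, the last byte is least significant, giving 0x1C395917114E21D5.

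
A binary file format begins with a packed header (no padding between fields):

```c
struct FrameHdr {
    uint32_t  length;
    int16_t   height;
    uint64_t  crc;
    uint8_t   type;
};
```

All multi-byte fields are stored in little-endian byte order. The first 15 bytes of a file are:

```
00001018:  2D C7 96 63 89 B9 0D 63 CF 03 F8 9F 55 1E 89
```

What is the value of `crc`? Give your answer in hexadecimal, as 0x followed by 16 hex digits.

`crc` follows `length` (4 B), `height` (2 B), so it starts at offset 4 + 2 = 6 and occupies 8 bytes.
Bytes at offsets 6..13: 0D 63 CF 03 F8 9F 55 1E.
Little-endian stores the least-significant byte at the lowest address.
Reassemble most-significant byte first: 1E 55 9F F8 03 CF 63 0D → 0x1E559FF803CF630D.

0x1E559FF803CF630D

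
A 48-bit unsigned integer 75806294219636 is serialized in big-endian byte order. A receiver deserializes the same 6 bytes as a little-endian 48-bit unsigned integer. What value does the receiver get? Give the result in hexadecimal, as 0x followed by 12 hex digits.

75806294219636 in 48-bit hexadecimal is 0x44F2073D1B74.
Stored big-endian, the bytes at ascending addresses are 44 F2 07 3D 1B 74.
Read back as little-endian, the first byte is least significant, giving 0x741B3D07F244.

0x741B3D07F244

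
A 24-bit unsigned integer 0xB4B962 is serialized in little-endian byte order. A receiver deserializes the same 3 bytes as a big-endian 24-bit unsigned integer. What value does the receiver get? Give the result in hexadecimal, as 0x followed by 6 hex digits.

0x62B9B4

Stored little-endian, the bytes at ascending addresses are 62 B9 B4.
Read back as big-endian, the last byte is least significant, giving 0x62B9B4.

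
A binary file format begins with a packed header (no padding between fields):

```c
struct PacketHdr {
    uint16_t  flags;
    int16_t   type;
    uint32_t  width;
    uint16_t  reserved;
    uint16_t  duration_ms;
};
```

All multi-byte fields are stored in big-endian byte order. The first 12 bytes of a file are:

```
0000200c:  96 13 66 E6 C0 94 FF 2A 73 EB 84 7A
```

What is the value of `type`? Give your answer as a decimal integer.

`type` follows `flags` (2 bytes), so it starts at byte offset 2 and occupies 2 bytes.
Bytes at offsets 2..3: 66 E6.
Big-endian stores the most-significant byte at the lowest address.
The bytes are already most-significant first: 0x66E6.
0x66E6 = 26342.

26342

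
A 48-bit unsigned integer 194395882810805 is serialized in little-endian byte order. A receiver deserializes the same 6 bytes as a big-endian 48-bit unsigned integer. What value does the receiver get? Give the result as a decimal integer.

199482076679600

194395882810805 in 48-bit hexadecimal is 0xB0CD518A6DB5.
Stored little-endian, the bytes at ascending addresses are B5 6D 8A 51 CD B0.
Read back as big-endian, the last byte is least significant, giving 0xB56D8A51CDB0.
0xB56D8A51CDB0 = 199482076679600.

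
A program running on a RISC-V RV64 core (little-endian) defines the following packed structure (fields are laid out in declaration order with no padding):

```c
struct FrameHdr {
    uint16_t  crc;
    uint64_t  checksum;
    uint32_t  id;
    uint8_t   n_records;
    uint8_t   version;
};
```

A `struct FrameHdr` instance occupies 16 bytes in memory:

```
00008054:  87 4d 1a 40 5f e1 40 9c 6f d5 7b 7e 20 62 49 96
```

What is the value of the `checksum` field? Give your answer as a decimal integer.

`checksum` follows `crc` (2 bytes), so it starts at byte offset 2 and occupies 8 bytes.
Bytes at offsets 2..9: 1A 40 5F E1 40 9C 6F D5.
Little-endian stores the least-significant byte at the lowest address.
Reassemble most-significant byte first: D5 6F 9C 40 E1 5F 40 1A → 0xD56F9C40E15F401A.
0xD56F9C40E15F401A = 15379683054966489114.

15379683054966489114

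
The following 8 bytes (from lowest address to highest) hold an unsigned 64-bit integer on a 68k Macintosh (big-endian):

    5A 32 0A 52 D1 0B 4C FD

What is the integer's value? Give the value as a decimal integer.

Big-endian stores the most-significant byte at the lowest address.
The bytes are already most-significant first: 0x5A320A52D10B4CFD.
0x5A320A52D10B4CFD = 6499268563059821821.

6499268563059821821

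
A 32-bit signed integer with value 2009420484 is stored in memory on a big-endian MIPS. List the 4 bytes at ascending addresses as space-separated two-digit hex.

2009420484 in hexadecimal, padded to 32 bits, is 0x77C552C4.
Split into bytes (most-significant first): 77 C5 52 C4.
Big-endian: lowest address holds the most-significant byte.
So the memory order matches the most-significant-first order: 77 C5 52 C4.

77 C5 52 C4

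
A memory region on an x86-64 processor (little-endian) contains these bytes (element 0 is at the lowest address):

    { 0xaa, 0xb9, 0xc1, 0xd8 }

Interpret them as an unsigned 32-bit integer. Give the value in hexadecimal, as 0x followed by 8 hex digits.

0xD8C1B9AA

In little-endian order the low byte comes first in memory.
Reassemble most-significant byte first: D8 C1 B9 AA → 0xD8C1B9AA.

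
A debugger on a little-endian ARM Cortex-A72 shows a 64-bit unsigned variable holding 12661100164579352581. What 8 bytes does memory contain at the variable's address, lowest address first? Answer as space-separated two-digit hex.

05 60 64 AF 84 43 B5 AF

12661100164579352581 in hexadecimal, padded to 64 bits, is 0xAFB54384AF646005.
Split into bytes (most-significant first): AF B5 43 84 AF 64 60 05.
Little-endian stores the least-significant byte at the lowest address.
So at ascending addresses the bytes are 05 60 64 AF 84 43 B5 AF.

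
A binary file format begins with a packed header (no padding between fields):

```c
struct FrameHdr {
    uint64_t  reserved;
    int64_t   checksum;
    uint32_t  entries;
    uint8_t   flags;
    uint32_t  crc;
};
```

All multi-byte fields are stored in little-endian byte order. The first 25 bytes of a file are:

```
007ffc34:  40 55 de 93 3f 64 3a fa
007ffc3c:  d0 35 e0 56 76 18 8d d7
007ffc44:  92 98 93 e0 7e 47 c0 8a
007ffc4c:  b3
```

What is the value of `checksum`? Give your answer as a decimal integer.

`checksum` follows `reserved` (8 bytes), so it starts at byte offset 8 and occupies 8 bytes.
Bytes at offsets 8..15: D0 35 E0 56 76 18 8D D7.
Little-endian: lowest address holds the least-significant byte.
Reassemble most-significant byte first: D7 8D 18 76 56 E0 35 D0 → 0xD78D187656E035D0.
Top bit is set, so as a signed 64-bit value this is 0xD78D187656E035D0 − 2^64 = -2914646487296100912.

-2914646487296100912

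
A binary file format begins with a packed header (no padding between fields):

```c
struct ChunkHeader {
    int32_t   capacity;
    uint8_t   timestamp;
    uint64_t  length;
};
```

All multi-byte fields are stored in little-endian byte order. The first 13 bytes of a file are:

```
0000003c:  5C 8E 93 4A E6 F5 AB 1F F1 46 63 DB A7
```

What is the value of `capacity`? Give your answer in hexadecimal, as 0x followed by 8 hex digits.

0x4A938E5C

`capacity` is the first field, at byte offset 0, occupying 4 bytes.
Bytes at offsets 0..3: 5C 8E 93 4A.
Little-endian stores the least-significant byte at the lowest address.
Reassemble most-significant byte first: 4A 93 8E 5C → 0x4A938E5C.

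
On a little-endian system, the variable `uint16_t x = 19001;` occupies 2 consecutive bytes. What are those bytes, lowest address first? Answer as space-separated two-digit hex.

39 4A

19001 in hexadecimal, padded to 16 bits, is 0x4A39.
Split into bytes (most-significant first): 4A 39.
Little-endian: lowest address holds the least-significant byte.
So at ascending addresses the bytes are 39 4A.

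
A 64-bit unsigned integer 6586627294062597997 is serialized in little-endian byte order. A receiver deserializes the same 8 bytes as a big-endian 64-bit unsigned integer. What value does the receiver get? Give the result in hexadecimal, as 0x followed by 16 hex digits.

0x6D577E62A066685B

6586627294062597997 in 64-bit hexadecimal is 0x5B6866A0627E576D.
Stored little-endian, the bytes at ascending addresses are 6D 57 7E 62 A0 66 68 5B.
Read back as big-endian, the last byte is least significant, giving 0x6D577E62A066685B.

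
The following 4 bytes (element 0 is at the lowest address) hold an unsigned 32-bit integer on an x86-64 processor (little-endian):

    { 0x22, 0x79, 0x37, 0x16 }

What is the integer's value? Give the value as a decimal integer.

Little-endian: lowest address holds the least-significant byte.
Reassemble most-significant byte first: 16 37 79 22 → 0x16377922.
0x16377922 = 372734242.

372734242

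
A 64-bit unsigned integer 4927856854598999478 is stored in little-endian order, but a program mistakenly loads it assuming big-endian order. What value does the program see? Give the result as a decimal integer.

13176785162614301508

4927856854598999478 in 64-bit hexadecimal is 0x446343B34A58DDB6.
Stored little-endian, the bytes at ascending addresses are B6 DD 58 4A B3 43 63 44.
Read back as big-endian, the last byte is least significant, giving 0xB6DD584AB3436344.
0xB6DD584AB3436344 = 13176785162614301508.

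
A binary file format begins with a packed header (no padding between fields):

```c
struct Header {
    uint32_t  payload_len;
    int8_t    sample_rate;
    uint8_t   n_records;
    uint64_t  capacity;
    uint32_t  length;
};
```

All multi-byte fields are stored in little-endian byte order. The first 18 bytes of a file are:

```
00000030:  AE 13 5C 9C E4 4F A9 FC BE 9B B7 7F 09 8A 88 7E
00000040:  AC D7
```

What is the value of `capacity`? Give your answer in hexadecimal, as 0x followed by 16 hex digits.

0x8A097FB79BBEFCA9

`capacity` follows `payload_len` (4 B), `sample_rate` (1 B), `n_records` (1 B), so it starts at offset 4 + 1 + 1 = 6 and occupies 8 bytes.
Bytes at offsets 6..13: A9 FC BE 9B B7 7F 09 8A.
Little-endian: lowest address holds the least-significant byte.
Reassemble most-significant byte first: 8A 09 7F B7 9B BE FC A9 → 0x8A097FB79BBEFCA9.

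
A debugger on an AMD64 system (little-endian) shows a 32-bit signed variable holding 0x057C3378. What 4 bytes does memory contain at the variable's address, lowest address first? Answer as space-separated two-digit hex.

Split into bytes (most-significant first): 05 7C 33 78.
Little-endian stores the least-significant byte at the lowest address.
So at ascending addresses the bytes are 78 33 7C 05.

78 33 7C 05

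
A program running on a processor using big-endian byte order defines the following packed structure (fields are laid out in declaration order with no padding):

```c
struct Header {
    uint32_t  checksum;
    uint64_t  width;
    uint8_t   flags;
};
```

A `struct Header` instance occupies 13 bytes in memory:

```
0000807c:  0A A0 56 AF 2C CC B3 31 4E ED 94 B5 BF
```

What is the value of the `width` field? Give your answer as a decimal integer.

`width` follows `checksum` (4 bytes), so it starts at byte offset 4 and occupies 8 bytes.
Bytes at offsets 4..11: 2C CC B3 31 4E ED 94 B5.
Big-endian stores the most-significant byte at the lowest address.
The bytes are already most-significant first: 0x2CCCB3314EED94B5.
0x2CCCB3314EED94B5 = 3228152057276765365.

3228152057276765365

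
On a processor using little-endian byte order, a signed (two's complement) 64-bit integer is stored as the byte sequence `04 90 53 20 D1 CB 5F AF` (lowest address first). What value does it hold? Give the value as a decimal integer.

-5809700895233699836

Little-endian: lowest address holds the least-significant byte.
Reassemble most-significant byte first: AF 5F CB D1 20 53 90 04 → 0xAF5FCBD120539004.
Top bit is set, so as a signed 64-bit value this is 0xAF5FCBD120539004 − 2^64 = -5809700895233699836.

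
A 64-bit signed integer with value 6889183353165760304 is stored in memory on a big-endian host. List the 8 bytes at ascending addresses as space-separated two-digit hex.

6889183353165760304 in hexadecimal, padded to 64 bits, is 0x5F9B4BC25DFAC730.
Split into bytes (most-significant first): 5F 9B 4B C2 5D FA C7 30.
Big-endian: lowest address holds the most-significant byte.
So the memory order matches the most-significant-first order: 5F 9B 4B C2 5D FA C7 30.

5F 9B 4B C2 5D FA C7 30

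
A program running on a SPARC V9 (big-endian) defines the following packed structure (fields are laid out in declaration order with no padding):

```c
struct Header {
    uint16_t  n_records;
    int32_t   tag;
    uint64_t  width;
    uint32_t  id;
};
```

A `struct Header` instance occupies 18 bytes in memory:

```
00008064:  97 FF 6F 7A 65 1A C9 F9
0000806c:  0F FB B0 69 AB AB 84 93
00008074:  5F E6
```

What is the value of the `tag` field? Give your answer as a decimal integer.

`tag` follows `n_records` (2 bytes), so it starts at byte offset 2 and occupies 4 bytes.
Bytes at offsets 2..5: 6F 7A 65 1A.
Big-endian: lowest address holds the most-significant byte.
The bytes are already most-significant first: 0x6F7A651A.
0x6F7A651A = 1870292250.

1870292250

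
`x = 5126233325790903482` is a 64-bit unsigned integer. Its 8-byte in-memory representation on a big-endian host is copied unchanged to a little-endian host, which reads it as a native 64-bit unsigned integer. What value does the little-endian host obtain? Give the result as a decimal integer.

5126233325790903482 in 64-bit hexadecimal is 0x47240A0CC3893CBA.
Stored big-endian, the bytes at ascending addresses are 47 24 0A 0C C3 89 3C BA.
Read back as little-endian, the first byte is least significant, giving 0xBA3C89C30C0A2447.
0xBA3C89C30C0A2447 = 13419752460470854727.

13419752460470854727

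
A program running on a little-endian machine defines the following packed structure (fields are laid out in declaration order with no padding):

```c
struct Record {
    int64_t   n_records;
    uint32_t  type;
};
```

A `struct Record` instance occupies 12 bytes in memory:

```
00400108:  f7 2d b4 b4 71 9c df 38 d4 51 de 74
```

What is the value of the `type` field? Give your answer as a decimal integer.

`type` follows `n_records` (8 bytes), so it starts at byte offset 8 and occupies 4 bytes.
Bytes at offsets 8..11: D4 51 DE 74.
Little-endian stores the least-significant byte at the lowest address.
Reassemble most-significant byte first: 74 DE 51 D4 → 0x74DE51D4.
0x74DE51D4 = 1960726996.

1960726996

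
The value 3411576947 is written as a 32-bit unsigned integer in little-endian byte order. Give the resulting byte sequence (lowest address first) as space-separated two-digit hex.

73 88 58 CB

3411576947 in hexadecimal, padded to 32 bits, is 0xCB588873.
Split into bytes (most-significant first): CB 58 88 73.
In little-endian order the low byte comes first in memory.
So at ascending addresses the bytes are 73 88 58 CB.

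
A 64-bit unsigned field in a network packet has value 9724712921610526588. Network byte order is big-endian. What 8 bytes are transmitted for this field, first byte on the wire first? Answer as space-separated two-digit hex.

86 F5 1E E0 E3 3F 1F 7C

9724712921610526588 in hexadecimal, padded to 64 bits, is 0x86F51EE0E33F1F7C.
Split into bytes (most-significant first): 86 F5 1E E0 E3 3F 1F 7C.
Big-endian stores the most-significant byte at the lowest address.
So the memory order matches the most-significant-first order: 86 F5 1E E0 E3 3F 1F 7C.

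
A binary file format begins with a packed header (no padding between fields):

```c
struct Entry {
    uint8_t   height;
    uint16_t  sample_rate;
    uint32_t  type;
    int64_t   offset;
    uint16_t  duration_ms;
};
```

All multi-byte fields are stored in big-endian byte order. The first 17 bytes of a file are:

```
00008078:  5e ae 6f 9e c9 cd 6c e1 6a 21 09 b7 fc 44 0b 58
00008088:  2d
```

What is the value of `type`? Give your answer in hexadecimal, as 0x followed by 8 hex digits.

`type` follows `height` (1 B), `sample_rate` (2 B), so it starts at offset 1 + 2 = 3 and occupies 4 bytes.
Bytes at offsets 3..6: 9E C9 CD 6C.
Big-endian stores the most-significant byte at the lowest address.
The bytes are already most-significant first: 0x9EC9CD6C.

0x9EC9CD6C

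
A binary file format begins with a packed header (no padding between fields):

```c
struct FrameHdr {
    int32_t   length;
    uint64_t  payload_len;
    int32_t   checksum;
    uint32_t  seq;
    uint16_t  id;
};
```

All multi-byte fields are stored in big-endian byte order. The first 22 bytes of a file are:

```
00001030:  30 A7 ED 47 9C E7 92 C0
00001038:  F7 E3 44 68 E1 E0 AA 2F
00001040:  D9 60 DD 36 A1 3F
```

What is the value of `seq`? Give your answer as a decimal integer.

3647003958

`seq` follows `length` (4 B), `payload_len` (8 B), `checksum` (4 B), so it starts at offset 4 + 8 + 4 = 16 and occupies 4 bytes.
Bytes at offsets 16..19: D9 60 DD 36.
Big-endian: lowest address holds the most-significant byte.
The bytes are already most-significant first: 0xD960DD36.
0xD960DD36 = 3647003958.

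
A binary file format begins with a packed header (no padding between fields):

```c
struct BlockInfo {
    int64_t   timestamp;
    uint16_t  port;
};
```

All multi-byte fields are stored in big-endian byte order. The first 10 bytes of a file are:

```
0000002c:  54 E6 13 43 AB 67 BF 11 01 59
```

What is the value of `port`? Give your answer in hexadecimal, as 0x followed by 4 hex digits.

0x0159

`port` follows `timestamp` (8 bytes), so it starts at byte offset 8 and occupies 2 bytes.
Bytes at offsets 8..9: 01 59.
In big-endian order the high byte comes first in memory.
The bytes are already most-significant first: 0x0159.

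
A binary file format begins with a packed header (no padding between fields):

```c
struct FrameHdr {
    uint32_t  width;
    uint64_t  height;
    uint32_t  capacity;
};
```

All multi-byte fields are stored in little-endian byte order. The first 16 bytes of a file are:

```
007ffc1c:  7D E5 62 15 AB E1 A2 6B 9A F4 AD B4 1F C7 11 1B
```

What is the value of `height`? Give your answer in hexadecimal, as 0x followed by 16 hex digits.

`height` follows `width` (4 bytes), so it starts at byte offset 4 and occupies 8 bytes.
Bytes at offsets 4..11: AB E1 A2 6B 9A F4 AD B4.
Little-endian: lowest address holds the least-significant byte.
Reassemble most-significant byte first: B4 AD F4 9A 6B A2 E1 AB → 0xB4ADF49A6BA2E1AB.

0xB4ADF49A6BA2E1AB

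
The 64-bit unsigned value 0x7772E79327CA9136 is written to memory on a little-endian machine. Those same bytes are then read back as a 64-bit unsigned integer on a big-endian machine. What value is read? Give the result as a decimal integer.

Stored little-endian, the bytes at ascending addresses are 36 91 CA 27 93 E7 72 77.
Read back as big-endian, the last byte is least significant, giving 0x3691CA2793E77277.
0x3691CA2793E77277 = 3932146221005107831.

3932146221005107831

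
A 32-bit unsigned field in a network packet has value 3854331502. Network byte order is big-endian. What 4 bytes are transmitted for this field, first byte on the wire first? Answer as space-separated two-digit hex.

3854331502 in hexadecimal, padded to 32 bits, is 0xE5BC6E6E.
Split into bytes (most-significant first): E5 BC 6E 6E.
In big-endian order the high byte comes first in memory.
So the memory order matches the most-significant-first order: E5 BC 6E 6E.

E5 BC 6E 6E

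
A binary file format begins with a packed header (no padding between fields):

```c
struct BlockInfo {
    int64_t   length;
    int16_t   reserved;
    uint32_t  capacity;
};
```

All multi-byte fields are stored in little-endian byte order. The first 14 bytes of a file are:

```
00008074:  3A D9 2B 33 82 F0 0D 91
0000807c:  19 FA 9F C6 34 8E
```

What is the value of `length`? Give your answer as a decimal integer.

`length` is the first field, at byte offset 0, occupying 8 bytes.
Bytes at offsets 0..7: 3A D9 2B 33 82 F0 0D 91.
Little-endian: lowest address holds the least-significant byte.
Reassemble most-significant byte first: 91 0D F0 82 33 2B D9 3A → 0x910DF082332BD93A.
Top bit is set, so as a signed 64-bit value this is 0x910DF082332BD93A − 2^64 = -7994469321517835974.

-7994469321517835974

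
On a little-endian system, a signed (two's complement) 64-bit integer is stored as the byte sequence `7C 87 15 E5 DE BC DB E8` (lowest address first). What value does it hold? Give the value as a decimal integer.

-1667531571498481796

In little-endian order the low byte comes first in memory.
Reassemble most-significant byte first: E8 DB BC DE E5 15 87 7C → 0xE8DBBCDEE515877C.
Top bit is set, so as a signed 64-bit value this is 0xE8DBBCDEE515877C − 2^64 = -1667531571498481796.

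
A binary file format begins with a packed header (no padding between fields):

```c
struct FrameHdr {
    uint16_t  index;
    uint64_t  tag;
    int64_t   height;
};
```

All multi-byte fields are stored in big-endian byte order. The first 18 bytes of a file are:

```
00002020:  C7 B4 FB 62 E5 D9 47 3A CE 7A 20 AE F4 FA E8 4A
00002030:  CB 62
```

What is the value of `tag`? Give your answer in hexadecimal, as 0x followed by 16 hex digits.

0xFB62E5D9473ACE7A

`tag` follows `index` (2 bytes), so it starts at byte offset 2 and occupies 8 bytes.
Bytes at offsets 2..9: FB 62 E5 D9 47 3A CE 7A.
In big-endian order the high byte comes first in memory.
The bytes are already most-significant first: 0xFB62E5D9473ACE7A.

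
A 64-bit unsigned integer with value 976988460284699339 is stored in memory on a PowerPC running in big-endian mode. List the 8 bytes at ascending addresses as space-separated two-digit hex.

0D 8E F5 D4 0C EC E2 CB

976988460284699339 in hexadecimal, padded to 64 bits, is 0x0D8EF5D40CECE2CB.
Split into bytes (most-significant first): 0D 8E F5 D4 0C EC E2 CB.
Big-endian: lowest address holds the most-significant byte.
So the memory order matches the most-significant-first order: 0D 8E F5 D4 0C EC E2 CB.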